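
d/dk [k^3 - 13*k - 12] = 3*k^2 - 13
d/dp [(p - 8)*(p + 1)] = 2*p - 7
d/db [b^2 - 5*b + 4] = 2*b - 5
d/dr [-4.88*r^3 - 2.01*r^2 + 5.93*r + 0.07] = -14.64*r^2 - 4.02*r + 5.93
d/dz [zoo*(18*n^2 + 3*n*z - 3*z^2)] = zoo*(n + z)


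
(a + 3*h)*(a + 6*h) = a^2 + 9*a*h + 18*h^2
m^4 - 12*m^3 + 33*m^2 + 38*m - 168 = (m - 7)*(m - 4)*(m - 3)*(m + 2)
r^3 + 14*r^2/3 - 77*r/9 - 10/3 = (r - 5/3)*(r + 1/3)*(r + 6)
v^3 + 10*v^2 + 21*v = v*(v + 3)*(v + 7)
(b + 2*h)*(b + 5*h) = b^2 + 7*b*h + 10*h^2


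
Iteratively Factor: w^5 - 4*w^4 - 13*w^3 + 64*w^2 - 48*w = (w - 4)*(w^4 - 13*w^2 + 12*w) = (w - 4)*(w + 4)*(w^3 - 4*w^2 + 3*w) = w*(w - 4)*(w + 4)*(w^2 - 4*w + 3) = w*(w - 4)*(w - 1)*(w + 4)*(w - 3)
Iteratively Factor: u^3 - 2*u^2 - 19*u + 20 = (u + 4)*(u^2 - 6*u + 5) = (u - 1)*(u + 4)*(u - 5)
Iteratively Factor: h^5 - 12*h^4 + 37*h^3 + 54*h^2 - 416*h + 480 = (h - 5)*(h^4 - 7*h^3 + 2*h^2 + 64*h - 96) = (h - 5)*(h - 4)*(h^3 - 3*h^2 - 10*h + 24) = (h - 5)*(h - 4)*(h + 3)*(h^2 - 6*h + 8) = (h - 5)*(h - 4)*(h - 2)*(h + 3)*(h - 4)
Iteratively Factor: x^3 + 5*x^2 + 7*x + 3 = (x + 1)*(x^2 + 4*x + 3) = (x + 1)*(x + 3)*(x + 1)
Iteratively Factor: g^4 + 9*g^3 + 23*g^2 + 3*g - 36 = (g - 1)*(g^3 + 10*g^2 + 33*g + 36) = (g - 1)*(g + 4)*(g^2 + 6*g + 9) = (g - 1)*(g + 3)*(g + 4)*(g + 3)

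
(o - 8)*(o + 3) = o^2 - 5*o - 24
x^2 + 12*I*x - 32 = (x + 4*I)*(x + 8*I)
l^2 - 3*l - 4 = (l - 4)*(l + 1)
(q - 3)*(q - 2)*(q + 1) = q^3 - 4*q^2 + q + 6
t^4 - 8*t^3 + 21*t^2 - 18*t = t*(t - 3)^2*(t - 2)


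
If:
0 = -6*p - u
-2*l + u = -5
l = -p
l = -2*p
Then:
No Solution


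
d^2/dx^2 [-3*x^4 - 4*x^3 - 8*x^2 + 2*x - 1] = -36*x^2 - 24*x - 16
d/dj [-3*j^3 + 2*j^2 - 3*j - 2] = -9*j^2 + 4*j - 3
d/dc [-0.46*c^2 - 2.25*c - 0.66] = -0.92*c - 2.25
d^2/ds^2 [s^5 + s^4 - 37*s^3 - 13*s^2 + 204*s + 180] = 20*s^3 + 12*s^2 - 222*s - 26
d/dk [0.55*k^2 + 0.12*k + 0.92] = 1.1*k + 0.12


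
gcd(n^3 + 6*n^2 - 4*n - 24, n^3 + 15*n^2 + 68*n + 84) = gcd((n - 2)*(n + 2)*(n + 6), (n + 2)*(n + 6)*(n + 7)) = n^2 + 8*n + 12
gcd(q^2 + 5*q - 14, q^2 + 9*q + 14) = q + 7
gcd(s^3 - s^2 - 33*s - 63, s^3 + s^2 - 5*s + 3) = s + 3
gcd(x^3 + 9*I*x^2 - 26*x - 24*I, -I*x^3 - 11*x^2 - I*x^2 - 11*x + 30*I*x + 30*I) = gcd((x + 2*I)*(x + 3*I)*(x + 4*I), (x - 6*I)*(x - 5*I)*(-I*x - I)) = 1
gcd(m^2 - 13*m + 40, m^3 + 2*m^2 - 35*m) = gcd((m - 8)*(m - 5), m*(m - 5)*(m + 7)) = m - 5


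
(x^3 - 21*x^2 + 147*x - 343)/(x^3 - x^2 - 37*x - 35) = (x^2 - 14*x + 49)/(x^2 + 6*x + 5)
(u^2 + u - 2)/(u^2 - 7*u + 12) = (u^2 + u - 2)/(u^2 - 7*u + 12)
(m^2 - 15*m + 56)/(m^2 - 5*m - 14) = (m - 8)/(m + 2)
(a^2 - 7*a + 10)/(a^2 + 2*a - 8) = (a - 5)/(a + 4)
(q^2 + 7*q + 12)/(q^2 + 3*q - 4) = (q + 3)/(q - 1)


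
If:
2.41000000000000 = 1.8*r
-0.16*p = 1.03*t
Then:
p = -6.4375*t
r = 1.34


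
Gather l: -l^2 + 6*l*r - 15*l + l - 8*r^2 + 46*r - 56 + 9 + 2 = -l^2 + l*(6*r - 14) - 8*r^2 + 46*r - 45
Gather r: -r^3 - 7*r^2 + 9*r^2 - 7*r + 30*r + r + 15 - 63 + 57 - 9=-r^3 + 2*r^2 + 24*r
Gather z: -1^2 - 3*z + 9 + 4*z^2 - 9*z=4*z^2 - 12*z + 8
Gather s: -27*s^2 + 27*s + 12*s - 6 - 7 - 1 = -27*s^2 + 39*s - 14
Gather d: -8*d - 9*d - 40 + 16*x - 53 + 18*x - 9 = -17*d + 34*x - 102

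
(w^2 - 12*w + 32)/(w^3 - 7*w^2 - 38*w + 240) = (w - 4)/(w^2 + w - 30)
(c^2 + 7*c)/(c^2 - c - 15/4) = 4*c*(c + 7)/(4*c^2 - 4*c - 15)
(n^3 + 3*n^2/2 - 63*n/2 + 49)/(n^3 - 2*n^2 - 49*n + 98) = (n - 7/2)/(n - 7)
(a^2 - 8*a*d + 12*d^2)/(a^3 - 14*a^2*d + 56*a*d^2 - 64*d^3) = (a - 6*d)/(a^2 - 12*a*d + 32*d^2)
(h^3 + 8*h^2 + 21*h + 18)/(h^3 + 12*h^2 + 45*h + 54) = (h + 2)/(h + 6)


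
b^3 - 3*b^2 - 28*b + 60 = (b - 6)*(b - 2)*(b + 5)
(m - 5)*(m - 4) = m^2 - 9*m + 20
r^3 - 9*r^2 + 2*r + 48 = (r - 8)*(r - 3)*(r + 2)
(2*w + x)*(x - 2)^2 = 2*w*x^2 - 8*w*x + 8*w + x^3 - 4*x^2 + 4*x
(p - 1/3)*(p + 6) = p^2 + 17*p/3 - 2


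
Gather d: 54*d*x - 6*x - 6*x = 54*d*x - 12*x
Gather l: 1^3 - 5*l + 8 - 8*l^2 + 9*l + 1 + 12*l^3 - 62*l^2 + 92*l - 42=12*l^3 - 70*l^2 + 96*l - 32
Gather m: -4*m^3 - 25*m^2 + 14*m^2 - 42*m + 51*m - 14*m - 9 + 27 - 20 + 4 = -4*m^3 - 11*m^2 - 5*m + 2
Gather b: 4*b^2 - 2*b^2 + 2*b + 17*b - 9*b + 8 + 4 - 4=2*b^2 + 10*b + 8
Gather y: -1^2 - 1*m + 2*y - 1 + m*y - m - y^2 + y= -2*m - y^2 + y*(m + 3) - 2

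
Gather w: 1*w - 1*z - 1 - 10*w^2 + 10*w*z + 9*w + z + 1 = -10*w^2 + w*(10*z + 10)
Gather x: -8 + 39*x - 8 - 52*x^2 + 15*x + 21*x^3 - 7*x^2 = 21*x^3 - 59*x^2 + 54*x - 16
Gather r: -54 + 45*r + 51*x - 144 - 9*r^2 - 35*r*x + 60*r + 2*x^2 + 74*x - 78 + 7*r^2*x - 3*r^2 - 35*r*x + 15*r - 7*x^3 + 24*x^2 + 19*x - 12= r^2*(7*x - 12) + r*(120 - 70*x) - 7*x^3 + 26*x^2 + 144*x - 288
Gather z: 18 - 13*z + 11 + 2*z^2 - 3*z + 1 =2*z^2 - 16*z + 30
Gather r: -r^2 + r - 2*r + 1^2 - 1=-r^2 - r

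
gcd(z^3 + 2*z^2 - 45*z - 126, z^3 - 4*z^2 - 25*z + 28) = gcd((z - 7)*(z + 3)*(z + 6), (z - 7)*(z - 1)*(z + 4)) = z - 7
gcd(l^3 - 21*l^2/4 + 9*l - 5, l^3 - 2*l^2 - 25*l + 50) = l - 2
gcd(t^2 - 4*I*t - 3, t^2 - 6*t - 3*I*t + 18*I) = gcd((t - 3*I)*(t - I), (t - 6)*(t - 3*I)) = t - 3*I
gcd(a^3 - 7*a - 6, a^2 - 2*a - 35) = 1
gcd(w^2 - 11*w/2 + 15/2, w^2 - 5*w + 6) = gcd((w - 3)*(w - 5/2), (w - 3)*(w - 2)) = w - 3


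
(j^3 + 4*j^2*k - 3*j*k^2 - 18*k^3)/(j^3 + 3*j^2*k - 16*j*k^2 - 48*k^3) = (j^2 + j*k - 6*k^2)/(j^2 - 16*k^2)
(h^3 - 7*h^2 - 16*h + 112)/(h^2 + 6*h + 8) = (h^2 - 11*h + 28)/(h + 2)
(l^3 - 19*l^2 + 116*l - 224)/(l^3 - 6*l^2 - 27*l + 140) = (l - 8)/(l + 5)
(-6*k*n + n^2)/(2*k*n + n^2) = (-6*k + n)/(2*k + n)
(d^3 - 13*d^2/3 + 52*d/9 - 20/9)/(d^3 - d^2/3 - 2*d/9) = (3*d^2 - 11*d + 10)/(d*(3*d + 1))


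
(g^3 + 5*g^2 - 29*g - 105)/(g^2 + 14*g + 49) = (g^2 - 2*g - 15)/(g + 7)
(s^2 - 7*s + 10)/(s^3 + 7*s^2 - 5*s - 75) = (s^2 - 7*s + 10)/(s^3 + 7*s^2 - 5*s - 75)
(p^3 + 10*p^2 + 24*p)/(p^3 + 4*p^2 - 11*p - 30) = p*(p^2 + 10*p + 24)/(p^3 + 4*p^2 - 11*p - 30)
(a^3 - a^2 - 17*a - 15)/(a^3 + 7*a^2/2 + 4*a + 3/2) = 2*(a^2 - 2*a - 15)/(2*a^2 + 5*a + 3)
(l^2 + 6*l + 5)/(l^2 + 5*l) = (l + 1)/l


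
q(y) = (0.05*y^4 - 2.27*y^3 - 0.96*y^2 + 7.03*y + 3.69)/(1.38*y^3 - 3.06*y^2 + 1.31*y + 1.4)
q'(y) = (-4.14*y^2 + 6.12*y - 1.31)*(0.05*y^4 - 2.27*y^3 - 0.96*y^2 + 7.03*y + 3.69)/(1.38*y^3 - 3.06*y^2 + 1.31*y + 1.4)^2 + (0.2*y^3 - 6.81*y^2 - 1.92*y + 7.03)/(1.38*y^3 - 3.06*y^2 + 1.31*y + 1.4)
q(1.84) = -0.09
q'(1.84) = -8.76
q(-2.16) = -0.27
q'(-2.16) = 0.46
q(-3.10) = -0.61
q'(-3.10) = 0.29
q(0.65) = 5.41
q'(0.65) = 5.93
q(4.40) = -2.42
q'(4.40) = 0.24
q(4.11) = -2.49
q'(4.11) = 0.25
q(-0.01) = 2.61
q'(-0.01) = 2.50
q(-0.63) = 0.55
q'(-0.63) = -1.75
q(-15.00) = -1.84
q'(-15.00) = 0.05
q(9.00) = -1.73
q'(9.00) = 0.09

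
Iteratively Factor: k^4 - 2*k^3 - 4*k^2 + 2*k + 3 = (k + 1)*(k^3 - 3*k^2 - k + 3) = (k - 3)*(k + 1)*(k^2 - 1) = (k - 3)*(k - 1)*(k + 1)*(k + 1)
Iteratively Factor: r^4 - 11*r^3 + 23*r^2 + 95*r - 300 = (r - 4)*(r^3 - 7*r^2 - 5*r + 75) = (r - 5)*(r - 4)*(r^2 - 2*r - 15) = (r - 5)^2*(r - 4)*(r + 3)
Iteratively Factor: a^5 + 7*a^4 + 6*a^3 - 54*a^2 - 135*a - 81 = (a + 3)*(a^4 + 4*a^3 - 6*a^2 - 36*a - 27) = (a + 3)^2*(a^3 + a^2 - 9*a - 9) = (a + 3)^3*(a^2 - 2*a - 3) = (a + 1)*(a + 3)^3*(a - 3)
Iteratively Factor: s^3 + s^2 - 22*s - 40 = (s + 2)*(s^2 - s - 20) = (s - 5)*(s + 2)*(s + 4)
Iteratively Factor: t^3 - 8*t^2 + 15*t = (t - 3)*(t^2 - 5*t) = t*(t - 3)*(t - 5)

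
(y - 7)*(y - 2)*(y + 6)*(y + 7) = y^4 + 4*y^3 - 61*y^2 - 196*y + 588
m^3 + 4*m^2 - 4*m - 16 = (m - 2)*(m + 2)*(m + 4)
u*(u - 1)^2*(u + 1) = u^4 - u^3 - u^2 + u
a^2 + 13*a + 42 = (a + 6)*(a + 7)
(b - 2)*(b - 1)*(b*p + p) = b^3*p - 2*b^2*p - b*p + 2*p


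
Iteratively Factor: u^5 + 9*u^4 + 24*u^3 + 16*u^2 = (u + 4)*(u^4 + 5*u^3 + 4*u^2) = u*(u + 4)*(u^3 + 5*u^2 + 4*u) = u*(u + 1)*(u + 4)*(u^2 + 4*u) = u^2*(u + 1)*(u + 4)*(u + 4)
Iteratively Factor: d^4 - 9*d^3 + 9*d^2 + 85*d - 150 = (d - 5)*(d^3 - 4*d^2 - 11*d + 30) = (d - 5)*(d + 3)*(d^2 - 7*d + 10) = (d - 5)^2*(d + 3)*(d - 2)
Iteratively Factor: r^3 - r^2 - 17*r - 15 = (r - 5)*(r^2 + 4*r + 3) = (r - 5)*(r + 3)*(r + 1)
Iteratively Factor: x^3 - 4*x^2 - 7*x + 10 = (x + 2)*(x^2 - 6*x + 5) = (x - 1)*(x + 2)*(x - 5)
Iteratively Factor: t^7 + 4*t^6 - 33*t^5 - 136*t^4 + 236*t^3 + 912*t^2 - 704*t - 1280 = (t + 1)*(t^6 + 3*t^5 - 36*t^4 - 100*t^3 + 336*t^2 + 576*t - 1280) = (t - 5)*(t + 1)*(t^5 + 8*t^4 + 4*t^3 - 80*t^2 - 64*t + 256) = (t - 5)*(t - 2)*(t + 1)*(t^4 + 10*t^3 + 24*t^2 - 32*t - 128) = (t - 5)*(t - 2)*(t + 1)*(t + 4)*(t^3 + 6*t^2 - 32) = (t - 5)*(t - 2)*(t + 1)*(t + 4)^2*(t^2 + 2*t - 8) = (t - 5)*(t - 2)*(t + 1)*(t + 4)^3*(t - 2)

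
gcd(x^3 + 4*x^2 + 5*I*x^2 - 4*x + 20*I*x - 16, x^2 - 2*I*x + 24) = x + 4*I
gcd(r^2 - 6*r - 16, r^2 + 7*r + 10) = r + 2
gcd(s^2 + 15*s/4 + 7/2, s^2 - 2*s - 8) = s + 2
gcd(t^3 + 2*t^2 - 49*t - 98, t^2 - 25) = 1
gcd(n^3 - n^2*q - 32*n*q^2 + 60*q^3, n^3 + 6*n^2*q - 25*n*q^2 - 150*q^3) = -n^2 - n*q + 30*q^2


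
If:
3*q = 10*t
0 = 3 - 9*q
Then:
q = 1/3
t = 1/10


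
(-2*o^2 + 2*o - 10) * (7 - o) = 2*o^3 - 16*o^2 + 24*o - 70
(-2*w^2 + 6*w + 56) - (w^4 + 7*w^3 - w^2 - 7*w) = -w^4 - 7*w^3 - w^2 + 13*w + 56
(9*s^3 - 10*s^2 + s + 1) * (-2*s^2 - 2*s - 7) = -18*s^5 + 2*s^4 - 45*s^3 + 66*s^2 - 9*s - 7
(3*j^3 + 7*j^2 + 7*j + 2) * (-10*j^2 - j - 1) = -30*j^5 - 73*j^4 - 80*j^3 - 34*j^2 - 9*j - 2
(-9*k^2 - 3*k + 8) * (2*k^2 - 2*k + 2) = -18*k^4 + 12*k^3 + 4*k^2 - 22*k + 16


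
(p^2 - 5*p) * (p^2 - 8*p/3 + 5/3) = p^4 - 23*p^3/3 + 15*p^2 - 25*p/3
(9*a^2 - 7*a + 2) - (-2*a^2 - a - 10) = 11*a^2 - 6*a + 12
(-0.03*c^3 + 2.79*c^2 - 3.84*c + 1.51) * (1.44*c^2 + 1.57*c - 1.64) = -0.0432*c^5 + 3.9705*c^4 - 1.1001*c^3 - 8.43*c^2 + 8.6683*c - 2.4764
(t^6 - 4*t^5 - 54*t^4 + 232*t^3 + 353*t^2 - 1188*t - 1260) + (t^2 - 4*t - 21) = t^6 - 4*t^5 - 54*t^4 + 232*t^3 + 354*t^2 - 1192*t - 1281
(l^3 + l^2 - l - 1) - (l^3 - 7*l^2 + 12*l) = 8*l^2 - 13*l - 1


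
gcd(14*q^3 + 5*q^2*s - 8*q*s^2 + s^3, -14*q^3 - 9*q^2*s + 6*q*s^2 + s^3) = 2*q^2 + q*s - s^2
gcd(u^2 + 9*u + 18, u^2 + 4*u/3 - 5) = u + 3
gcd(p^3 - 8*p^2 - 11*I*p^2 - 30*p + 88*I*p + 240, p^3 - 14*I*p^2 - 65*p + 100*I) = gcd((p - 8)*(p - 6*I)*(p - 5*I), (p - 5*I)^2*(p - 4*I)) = p - 5*I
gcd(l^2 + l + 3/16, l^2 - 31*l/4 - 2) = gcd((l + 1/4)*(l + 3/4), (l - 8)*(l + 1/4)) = l + 1/4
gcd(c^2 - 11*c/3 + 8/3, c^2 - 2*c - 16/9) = c - 8/3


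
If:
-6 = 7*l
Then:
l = -6/7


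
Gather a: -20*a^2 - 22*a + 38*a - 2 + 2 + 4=-20*a^2 + 16*a + 4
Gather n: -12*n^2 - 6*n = -12*n^2 - 6*n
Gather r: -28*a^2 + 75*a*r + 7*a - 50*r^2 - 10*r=-28*a^2 + 7*a - 50*r^2 + r*(75*a - 10)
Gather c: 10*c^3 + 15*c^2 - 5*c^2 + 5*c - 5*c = 10*c^3 + 10*c^2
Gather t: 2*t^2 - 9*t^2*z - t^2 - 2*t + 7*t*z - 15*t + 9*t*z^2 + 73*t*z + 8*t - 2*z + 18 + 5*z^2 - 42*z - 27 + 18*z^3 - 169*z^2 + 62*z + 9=t^2*(1 - 9*z) + t*(9*z^2 + 80*z - 9) + 18*z^3 - 164*z^2 + 18*z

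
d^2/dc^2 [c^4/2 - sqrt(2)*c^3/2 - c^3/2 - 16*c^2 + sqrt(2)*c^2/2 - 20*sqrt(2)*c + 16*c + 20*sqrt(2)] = 6*c^2 - 3*sqrt(2)*c - 3*c - 32 + sqrt(2)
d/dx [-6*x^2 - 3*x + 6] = -12*x - 3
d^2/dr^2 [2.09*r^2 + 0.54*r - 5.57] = 4.18000000000000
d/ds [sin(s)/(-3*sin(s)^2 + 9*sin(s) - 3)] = -cos(s)^3/(3*(sin(s)^2 - 3*sin(s) + 1)^2)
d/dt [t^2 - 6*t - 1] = 2*t - 6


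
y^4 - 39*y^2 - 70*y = y*(y - 7)*(y + 2)*(y + 5)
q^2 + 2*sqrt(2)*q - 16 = (q - 2*sqrt(2))*(q + 4*sqrt(2))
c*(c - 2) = c^2 - 2*c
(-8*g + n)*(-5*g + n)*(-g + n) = -40*g^3 + 53*g^2*n - 14*g*n^2 + n^3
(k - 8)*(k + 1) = k^2 - 7*k - 8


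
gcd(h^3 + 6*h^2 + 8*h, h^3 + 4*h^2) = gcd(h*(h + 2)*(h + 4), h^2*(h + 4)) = h^2 + 4*h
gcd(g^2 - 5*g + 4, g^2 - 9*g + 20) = g - 4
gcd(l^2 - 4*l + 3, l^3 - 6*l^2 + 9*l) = l - 3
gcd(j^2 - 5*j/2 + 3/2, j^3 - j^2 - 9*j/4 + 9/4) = j^2 - 5*j/2 + 3/2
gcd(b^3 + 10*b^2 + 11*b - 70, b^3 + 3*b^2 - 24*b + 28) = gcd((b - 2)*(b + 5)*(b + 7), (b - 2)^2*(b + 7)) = b^2 + 5*b - 14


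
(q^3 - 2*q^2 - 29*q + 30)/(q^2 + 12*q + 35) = (q^2 - 7*q + 6)/(q + 7)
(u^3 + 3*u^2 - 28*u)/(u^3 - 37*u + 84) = u/(u - 3)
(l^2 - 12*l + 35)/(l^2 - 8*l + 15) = (l - 7)/(l - 3)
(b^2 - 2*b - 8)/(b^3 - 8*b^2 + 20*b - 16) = (b + 2)/(b^2 - 4*b + 4)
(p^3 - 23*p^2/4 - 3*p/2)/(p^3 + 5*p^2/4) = (4*p^2 - 23*p - 6)/(p*(4*p + 5))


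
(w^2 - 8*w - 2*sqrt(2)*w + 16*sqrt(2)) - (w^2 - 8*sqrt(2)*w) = -8*w + 6*sqrt(2)*w + 16*sqrt(2)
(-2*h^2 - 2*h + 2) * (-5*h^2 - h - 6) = 10*h^4 + 12*h^3 + 4*h^2 + 10*h - 12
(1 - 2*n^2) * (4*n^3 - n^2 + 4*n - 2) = -8*n^5 + 2*n^4 - 4*n^3 + 3*n^2 + 4*n - 2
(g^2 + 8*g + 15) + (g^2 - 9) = 2*g^2 + 8*g + 6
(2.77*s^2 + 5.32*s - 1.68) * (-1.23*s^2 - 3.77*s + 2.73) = -3.4071*s^4 - 16.9865*s^3 - 10.4279*s^2 + 20.8572*s - 4.5864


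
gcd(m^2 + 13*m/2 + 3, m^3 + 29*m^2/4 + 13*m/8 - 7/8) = m + 1/2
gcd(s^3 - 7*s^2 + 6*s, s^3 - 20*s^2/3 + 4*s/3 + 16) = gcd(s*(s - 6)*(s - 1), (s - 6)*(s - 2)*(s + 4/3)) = s - 6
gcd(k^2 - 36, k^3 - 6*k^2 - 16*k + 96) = k - 6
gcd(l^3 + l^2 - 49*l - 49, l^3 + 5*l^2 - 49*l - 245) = l^2 - 49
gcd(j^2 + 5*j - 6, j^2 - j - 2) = 1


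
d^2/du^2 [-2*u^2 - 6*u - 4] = -4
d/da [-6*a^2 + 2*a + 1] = 2 - 12*a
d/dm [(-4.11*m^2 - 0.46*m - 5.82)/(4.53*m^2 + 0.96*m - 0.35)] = (-1.8618*m^2 + 55.6062*m + 5.7482)/(20.5209*m^4 + 8.6976*m^3 - 2.2494*m^2 - 0.672*m + 0.1225)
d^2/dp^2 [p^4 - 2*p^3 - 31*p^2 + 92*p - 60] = 12*p^2 - 12*p - 62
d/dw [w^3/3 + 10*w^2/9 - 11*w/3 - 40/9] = w^2 + 20*w/9 - 11/3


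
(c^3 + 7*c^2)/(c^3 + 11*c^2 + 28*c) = c/(c + 4)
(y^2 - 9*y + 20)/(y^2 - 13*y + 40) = (y - 4)/(y - 8)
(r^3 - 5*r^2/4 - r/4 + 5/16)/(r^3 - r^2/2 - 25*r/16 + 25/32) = 2*(2*r + 1)/(4*r + 5)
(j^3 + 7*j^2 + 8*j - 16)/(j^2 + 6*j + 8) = (j^2 + 3*j - 4)/(j + 2)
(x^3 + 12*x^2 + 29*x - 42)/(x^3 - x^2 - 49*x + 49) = (x + 6)/(x - 7)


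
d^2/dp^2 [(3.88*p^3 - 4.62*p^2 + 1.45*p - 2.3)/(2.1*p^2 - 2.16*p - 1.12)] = (-5.6843418860808e-14*p^4 + 25.332936*p^3 - 69.736464*p^2 + 112.261632*p - 50.887296)/(9.261*p^6 - 28.5768*p^5 + 14.57568*p^4 + 20.404224*p^3 - 7.773696*p^2 - 8.128512*p - 1.404928)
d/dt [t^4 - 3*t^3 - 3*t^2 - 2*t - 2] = 4*t^3 - 9*t^2 - 6*t - 2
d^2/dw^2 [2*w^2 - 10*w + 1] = 4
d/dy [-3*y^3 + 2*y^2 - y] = -9*y^2 + 4*y - 1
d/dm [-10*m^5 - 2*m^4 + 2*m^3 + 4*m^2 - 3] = 2*m*(-25*m^3 - 4*m^2 + 3*m + 4)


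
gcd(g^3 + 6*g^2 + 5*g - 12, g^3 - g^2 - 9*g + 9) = g^2 + 2*g - 3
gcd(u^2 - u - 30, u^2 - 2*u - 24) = u - 6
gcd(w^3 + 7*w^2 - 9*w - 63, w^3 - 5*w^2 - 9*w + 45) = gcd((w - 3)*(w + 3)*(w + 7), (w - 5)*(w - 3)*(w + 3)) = w^2 - 9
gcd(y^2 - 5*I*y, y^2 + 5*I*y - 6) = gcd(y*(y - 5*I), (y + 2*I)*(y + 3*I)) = 1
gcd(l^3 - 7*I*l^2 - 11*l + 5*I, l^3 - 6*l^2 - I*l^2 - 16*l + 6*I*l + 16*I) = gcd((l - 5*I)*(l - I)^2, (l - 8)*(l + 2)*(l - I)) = l - I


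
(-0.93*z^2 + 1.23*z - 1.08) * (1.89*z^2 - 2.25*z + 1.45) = -1.7577*z^4 + 4.4172*z^3 - 6.1572*z^2 + 4.2135*z - 1.566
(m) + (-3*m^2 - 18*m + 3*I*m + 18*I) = -3*m^2 - 17*m + 3*I*m + 18*I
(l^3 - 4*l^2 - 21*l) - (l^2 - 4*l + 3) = l^3 - 5*l^2 - 17*l - 3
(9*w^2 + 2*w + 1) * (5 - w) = -9*w^3 + 43*w^2 + 9*w + 5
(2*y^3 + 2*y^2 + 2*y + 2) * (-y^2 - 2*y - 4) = -2*y^5 - 6*y^4 - 14*y^3 - 14*y^2 - 12*y - 8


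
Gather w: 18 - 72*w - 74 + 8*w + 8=-64*w - 48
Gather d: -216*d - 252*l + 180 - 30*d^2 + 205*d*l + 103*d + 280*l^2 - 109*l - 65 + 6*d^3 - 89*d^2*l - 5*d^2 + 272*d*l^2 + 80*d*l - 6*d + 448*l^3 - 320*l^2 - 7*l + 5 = 6*d^3 + d^2*(-89*l - 35) + d*(272*l^2 + 285*l - 119) + 448*l^3 - 40*l^2 - 368*l + 120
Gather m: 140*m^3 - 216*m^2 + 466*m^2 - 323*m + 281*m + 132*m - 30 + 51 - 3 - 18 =140*m^3 + 250*m^2 + 90*m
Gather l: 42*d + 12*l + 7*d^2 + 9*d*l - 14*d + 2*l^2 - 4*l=7*d^2 + 28*d + 2*l^2 + l*(9*d + 8)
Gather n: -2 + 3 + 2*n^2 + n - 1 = 2*n^2 + n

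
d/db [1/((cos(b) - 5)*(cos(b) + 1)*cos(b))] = (3*sin(b) - 5*sin(b)/cos(b)^2 - 8*tan(b))/((cos(b) - 5)^2*(cos(b) + 1)^2)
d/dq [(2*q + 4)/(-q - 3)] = -2/(q + 3)^2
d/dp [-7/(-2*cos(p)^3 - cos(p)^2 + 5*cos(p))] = 7*(6*cos(p)^2 + 2*cos(p) - 5)*sin(p)/((cos(p) + cos(2*p) - 4)^2*cos(p)^2)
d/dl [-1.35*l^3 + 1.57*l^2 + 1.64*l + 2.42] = -4.05*l^2 + 3.14*l + 1.64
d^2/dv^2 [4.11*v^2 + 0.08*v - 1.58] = 8.22000000000000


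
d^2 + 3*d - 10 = (d - 2)*(d + 5)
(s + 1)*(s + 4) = s^2 + 5*s + 4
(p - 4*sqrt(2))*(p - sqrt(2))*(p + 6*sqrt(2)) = p^3 + sqrt(2)*p^2 - 52*p + 48*sqrt(2)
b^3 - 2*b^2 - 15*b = b*(b - 5)*(b + 3)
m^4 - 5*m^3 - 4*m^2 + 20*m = m*(m - 5)*(m - 2)*(m + 2)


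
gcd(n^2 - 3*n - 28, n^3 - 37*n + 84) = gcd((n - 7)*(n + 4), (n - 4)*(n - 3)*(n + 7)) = 1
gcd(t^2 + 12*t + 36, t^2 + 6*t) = t + 6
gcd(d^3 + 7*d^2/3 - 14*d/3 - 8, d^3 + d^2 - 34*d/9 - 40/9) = d^2 - 2*d/3 - 8/3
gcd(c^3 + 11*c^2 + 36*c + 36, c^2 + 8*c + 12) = c^2 + 8*c + 12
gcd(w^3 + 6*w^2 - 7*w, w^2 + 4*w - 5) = w - 1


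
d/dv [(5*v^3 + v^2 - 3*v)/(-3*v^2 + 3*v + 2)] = (-15*v^4 + 30*v^3 + 24*v^2 + 4*v - 6)/(9*v^4 - 18*v^3 - 3*v^2 + 12*v + 4)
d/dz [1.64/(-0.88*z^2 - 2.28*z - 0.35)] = (2.8864*z + 3.7392)/(0.88*z^2 + 2.28*z + 0.35)^2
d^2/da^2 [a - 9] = 0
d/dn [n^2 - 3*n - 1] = 2*n - 3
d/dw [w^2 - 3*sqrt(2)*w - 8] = 2*w - 3*sqrt(2)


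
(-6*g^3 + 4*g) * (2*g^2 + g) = -12*g^5 - 6*g^4 + 8*g^3 + 4*g^2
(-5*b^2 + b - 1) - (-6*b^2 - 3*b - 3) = b^2 + 4*b + 2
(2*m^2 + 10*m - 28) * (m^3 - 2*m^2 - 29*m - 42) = 2*m^5 + 6*m^4 - 106*m^3 - 318*m^2 + 392*m + 1176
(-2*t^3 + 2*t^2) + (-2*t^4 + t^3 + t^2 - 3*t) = -2*t^4 - t^3 + 3*t^2 - 3*t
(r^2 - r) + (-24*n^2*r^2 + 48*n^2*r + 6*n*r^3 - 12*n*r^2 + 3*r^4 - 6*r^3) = -24*n^2*r^2 + 48*n^2*r + 6*n*r^3 - 12*n*r^2 + 3*r^4 - 6*r^3 + r^2 - r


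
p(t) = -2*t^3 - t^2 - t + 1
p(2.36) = -33.22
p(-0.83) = 2.28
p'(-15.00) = -1321.00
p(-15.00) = 6541.00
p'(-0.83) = -3.47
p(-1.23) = 4.44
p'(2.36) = -39.14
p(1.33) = -6.80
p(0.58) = -0.31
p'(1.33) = -14.27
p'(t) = -6*t^2 - 2*t - 1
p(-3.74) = 95.38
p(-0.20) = 1.18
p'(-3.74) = -77.45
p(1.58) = -10.97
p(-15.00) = 6541.00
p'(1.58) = -19.14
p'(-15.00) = -1321.00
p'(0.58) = -4.18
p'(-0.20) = -0.84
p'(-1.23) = -7.62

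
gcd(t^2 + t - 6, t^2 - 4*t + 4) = t - 2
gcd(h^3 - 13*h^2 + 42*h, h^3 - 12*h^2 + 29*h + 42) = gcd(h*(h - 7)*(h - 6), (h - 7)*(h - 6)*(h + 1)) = h^2 - 13*h + 42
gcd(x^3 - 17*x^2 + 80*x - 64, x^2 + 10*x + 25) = 1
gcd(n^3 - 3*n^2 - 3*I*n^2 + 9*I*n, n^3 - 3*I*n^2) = n^2 - 3*I*n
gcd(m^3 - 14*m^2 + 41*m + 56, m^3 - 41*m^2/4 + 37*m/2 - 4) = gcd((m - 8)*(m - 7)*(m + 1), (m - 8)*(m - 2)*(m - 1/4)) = m - 8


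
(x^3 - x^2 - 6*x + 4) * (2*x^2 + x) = 2*x^5 - x^4 - 13*x^3 + 2*x^2 + 4*x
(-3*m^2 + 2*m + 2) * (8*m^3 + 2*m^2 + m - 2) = -24*m^5 + 10*m^4 + 17*m^3 + 12*m^2 - 2*m - 4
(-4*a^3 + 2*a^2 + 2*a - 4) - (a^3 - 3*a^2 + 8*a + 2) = -5*a^3 + 5*a^2 - 6*a - 6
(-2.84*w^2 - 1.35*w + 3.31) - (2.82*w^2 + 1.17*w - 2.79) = -5.66*w^2 - 2.52*w + 6.1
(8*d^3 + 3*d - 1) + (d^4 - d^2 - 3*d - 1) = d^4 + 8*d^3 - d^2 - 2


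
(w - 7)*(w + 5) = w^2 - 2*w - 35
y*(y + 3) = y^2 + 3*y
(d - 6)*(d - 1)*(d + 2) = d^3 - 5*d^2 - 8*d + 12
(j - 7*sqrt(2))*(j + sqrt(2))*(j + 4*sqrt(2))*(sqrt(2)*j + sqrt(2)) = sqrt(2)*j^4 - 4*j^3 + sqrt(2)*j^3 - 62*sqrt(2)*j^2 - 4*j^2 - 112*j - 62*sqrt(2)*j - 112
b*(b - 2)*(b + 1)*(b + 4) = b^4 + 3*b^3 - 6*b^2 - 8*b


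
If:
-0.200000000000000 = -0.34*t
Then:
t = 0.59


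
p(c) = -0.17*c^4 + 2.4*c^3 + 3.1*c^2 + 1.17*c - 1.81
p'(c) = -0.68*c^3 + 7.2*c^2 + 6.2*c + 1.17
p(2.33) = 43.09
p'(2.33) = 46.10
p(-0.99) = -2.42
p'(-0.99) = 2.75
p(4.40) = 204.08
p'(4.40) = 109.92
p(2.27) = 40.38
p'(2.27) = 44.39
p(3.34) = 104.95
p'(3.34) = 76.86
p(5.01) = 276.56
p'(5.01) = 127.44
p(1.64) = 17.80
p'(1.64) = 27.70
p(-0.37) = -1.94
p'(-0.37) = -0.10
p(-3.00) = -55.99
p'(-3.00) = 65.73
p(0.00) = -1.81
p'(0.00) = 1.17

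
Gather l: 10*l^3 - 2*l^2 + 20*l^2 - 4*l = 10*l^3 + 18*l^2 - 4*l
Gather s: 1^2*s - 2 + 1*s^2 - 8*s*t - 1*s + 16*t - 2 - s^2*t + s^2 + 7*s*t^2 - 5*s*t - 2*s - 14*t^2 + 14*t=s^2*(2 - t) + s*(7*t^2 - 13*t - 2) - 14*t^2 + 30*t - 4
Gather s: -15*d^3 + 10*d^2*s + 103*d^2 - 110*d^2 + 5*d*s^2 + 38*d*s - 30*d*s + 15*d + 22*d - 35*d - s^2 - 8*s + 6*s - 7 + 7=-15*d^3 - 7*d^2 + 2*d + s^2*(5*d - 1) + s*(10*d^2 + 8*d - 2)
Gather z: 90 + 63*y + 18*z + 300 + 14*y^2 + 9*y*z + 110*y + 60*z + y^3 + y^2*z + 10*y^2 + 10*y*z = y^3 + 24*y^2 + 173*y + z*(y^2 + 19*y + 78) + 390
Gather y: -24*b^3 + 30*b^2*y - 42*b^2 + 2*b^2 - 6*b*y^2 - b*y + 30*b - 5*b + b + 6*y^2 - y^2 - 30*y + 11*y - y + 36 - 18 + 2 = -24*b^3 - 40*b^2 + 26*b + y^2*(5 - 6*b) + y*(30*b^2 - b - 20) + 20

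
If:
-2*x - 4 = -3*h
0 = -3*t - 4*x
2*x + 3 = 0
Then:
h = 1/3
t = 2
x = -3/2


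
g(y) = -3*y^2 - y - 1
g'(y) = -6*y - 1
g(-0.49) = -1.23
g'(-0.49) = 1.94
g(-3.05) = -25.86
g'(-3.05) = 17.30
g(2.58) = -23.55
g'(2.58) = -16.48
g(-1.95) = -10.46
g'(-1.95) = 10.70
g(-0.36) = -1.03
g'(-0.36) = 1.16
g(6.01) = -115.37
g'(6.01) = -37.06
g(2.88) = -28.76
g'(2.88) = -18.28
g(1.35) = -7.82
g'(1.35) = -9.10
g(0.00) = -1.00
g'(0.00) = -1.00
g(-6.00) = -103.00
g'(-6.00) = 35.00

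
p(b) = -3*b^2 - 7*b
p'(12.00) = -79.00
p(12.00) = -516.00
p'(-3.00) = 11.00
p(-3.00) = -6.00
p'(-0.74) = -2.56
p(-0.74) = 3.54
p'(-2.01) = 5.06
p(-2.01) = 1.95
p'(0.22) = -8.32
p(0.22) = -1.69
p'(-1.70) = 3.20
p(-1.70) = 3.23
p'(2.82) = -23.92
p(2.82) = -43.60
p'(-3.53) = 14.18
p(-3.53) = -12.67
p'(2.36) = -21.16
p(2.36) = -33.23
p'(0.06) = -7.36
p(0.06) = -0.43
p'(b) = -6*b - 7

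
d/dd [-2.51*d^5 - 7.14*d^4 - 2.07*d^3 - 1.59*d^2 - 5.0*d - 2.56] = -12.55*d^4 - 28.56*d^3 - 6.21*d^2 - 3.18*d - 5.0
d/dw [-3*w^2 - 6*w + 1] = -6*w - 6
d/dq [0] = 0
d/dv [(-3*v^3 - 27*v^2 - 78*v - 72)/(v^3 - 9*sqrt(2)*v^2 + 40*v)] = 3*(-v*(v^2 - 9*sqrt(2)*v + 40)*(3*v^2 + 18*v + 26) + (3*v^2 - 18*sqrt(2)*v + 40)*(v^3 + 9*v^2 + 26*v + 24))/(v^2*(v^2 - 9*sqrt(2)*v + 40)^2)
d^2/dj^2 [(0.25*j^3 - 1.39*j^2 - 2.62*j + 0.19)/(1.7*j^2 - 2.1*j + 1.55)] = (-24.1807*j^3 + 20.388*j^2 + 40.95615*j - 23.06065)/(4.913*j^6 - 18.207*j^5 + 35.9295*j^4 - 42.462*j^3 + 32.75925*j^2 - 15.13575*j + 3.723875)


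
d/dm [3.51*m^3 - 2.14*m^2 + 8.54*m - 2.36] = 10.53*m^2 - 4.28*m + 8.54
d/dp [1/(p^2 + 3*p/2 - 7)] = 2*(-4*p - 3)/(2*p^2 + 3*p - 14)^2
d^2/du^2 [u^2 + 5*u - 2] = 2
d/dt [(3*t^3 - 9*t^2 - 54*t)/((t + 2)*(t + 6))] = 3*(t^4 + 16*t^3 + 30*t^2 - 72*t - 216)/(t^4 + 16*t^3 + 88*t^2 + 192*t + 144)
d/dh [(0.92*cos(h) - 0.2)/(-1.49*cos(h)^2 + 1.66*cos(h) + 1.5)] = (-1.3708*cos(h)^2 + 0.596*cos(h) - 1.712)*sin(h)/(2.2201*cos(h)^4 - 4.9468*cos(h)^3 - 1.7144*cos(h)^2 + 4.98*cos(h) + 2.25)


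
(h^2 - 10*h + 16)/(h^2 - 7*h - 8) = (h - 2)/(h + 1)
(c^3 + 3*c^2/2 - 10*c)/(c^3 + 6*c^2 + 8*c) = (c - 5/2)/(c + 2)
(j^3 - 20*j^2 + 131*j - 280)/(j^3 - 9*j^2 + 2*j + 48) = (j^2 - 12*j + 35)/(j^2 - j - 6)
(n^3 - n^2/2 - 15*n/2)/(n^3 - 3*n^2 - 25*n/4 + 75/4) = 2*n/(2*n - 5)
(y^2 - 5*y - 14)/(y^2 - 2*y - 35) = (y + 2)/(y + 5)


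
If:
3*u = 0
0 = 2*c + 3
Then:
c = -3/2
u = 0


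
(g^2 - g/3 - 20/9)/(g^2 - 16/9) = (3*g - 5)/(3*g - 4)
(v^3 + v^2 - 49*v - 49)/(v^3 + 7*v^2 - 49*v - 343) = (v + 1)/(v + 7)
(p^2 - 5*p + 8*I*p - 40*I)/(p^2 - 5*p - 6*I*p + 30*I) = (p + 8*I)/(p - 6*I)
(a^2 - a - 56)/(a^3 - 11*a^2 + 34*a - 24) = (a^2 - a - 56)/(a^3 - 11*a^2 + 34*a - 24)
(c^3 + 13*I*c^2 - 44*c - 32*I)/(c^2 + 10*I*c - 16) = (c^2 + 5*I*c - 4)/(c + 2*I)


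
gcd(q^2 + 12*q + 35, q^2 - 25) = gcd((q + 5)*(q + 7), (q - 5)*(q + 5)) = q + 5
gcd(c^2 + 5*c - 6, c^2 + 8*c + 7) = 1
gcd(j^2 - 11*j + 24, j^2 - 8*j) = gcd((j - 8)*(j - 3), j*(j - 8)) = j - 8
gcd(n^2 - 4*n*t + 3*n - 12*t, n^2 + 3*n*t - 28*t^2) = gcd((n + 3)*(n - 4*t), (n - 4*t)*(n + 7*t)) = -n + 4*t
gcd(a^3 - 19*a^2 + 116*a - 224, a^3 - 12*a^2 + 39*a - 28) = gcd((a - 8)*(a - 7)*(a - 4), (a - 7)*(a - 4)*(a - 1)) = a^2 - 11*a + 28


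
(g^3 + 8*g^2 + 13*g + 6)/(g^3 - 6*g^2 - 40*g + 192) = (g^2 + 2*g + 1)/(g^2 - 12*g + 32)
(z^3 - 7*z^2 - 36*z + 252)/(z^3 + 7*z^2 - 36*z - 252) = (z - 7)/(z + 7)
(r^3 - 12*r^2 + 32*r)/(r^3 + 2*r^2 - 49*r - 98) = r*(r^2 - 12*r + 32)/(r^3 + 2*r^2 - 49*r - 98)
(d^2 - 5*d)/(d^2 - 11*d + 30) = d/(d - 6)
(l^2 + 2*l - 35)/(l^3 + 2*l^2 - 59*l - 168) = (l - 5)/(l^2 - 5*l - 24)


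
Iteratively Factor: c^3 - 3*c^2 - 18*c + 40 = (c - 5)*(c^2 + 2*c - 8) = (c - 5)*(c + 4)*(c - 2)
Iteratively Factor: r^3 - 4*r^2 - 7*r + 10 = (r - 1)*(r^2 - 3*r - 10) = (r - 1)*(r + 2)*(r - 5)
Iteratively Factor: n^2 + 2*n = (n)*(n + 2)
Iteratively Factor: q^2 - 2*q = (q - 2)*(q)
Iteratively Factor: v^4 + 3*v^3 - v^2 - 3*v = (v - 1)*(v^3 + 4*v^2 + 3*v) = (v - 1)*(v + 1)*(v^2 + 3*v) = v*(v - 1)*(v + 1)*(v + 3)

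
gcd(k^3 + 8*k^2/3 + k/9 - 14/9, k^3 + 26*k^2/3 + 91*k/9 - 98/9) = k^2 + 5*k/3 - 14/9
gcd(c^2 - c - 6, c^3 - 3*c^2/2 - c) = 1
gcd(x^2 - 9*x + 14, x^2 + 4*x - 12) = x - 2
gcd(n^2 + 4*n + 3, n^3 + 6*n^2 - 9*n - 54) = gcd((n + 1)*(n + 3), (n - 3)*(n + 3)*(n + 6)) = n + 3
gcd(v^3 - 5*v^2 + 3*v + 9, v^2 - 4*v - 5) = v + 1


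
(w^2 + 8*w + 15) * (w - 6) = w^3 + 2*w^2 - 33*w - 90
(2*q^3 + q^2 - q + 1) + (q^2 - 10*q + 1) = 2*q^3 + 2*q^2 - 11*q + 2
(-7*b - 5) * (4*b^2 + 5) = -28*b^3 - 20*b^2 - 35*b - 25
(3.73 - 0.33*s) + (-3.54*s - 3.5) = 0.23 - 3.87*s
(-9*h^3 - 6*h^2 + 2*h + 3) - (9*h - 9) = -9*h^3 - 6*h^2 - 7*h + 12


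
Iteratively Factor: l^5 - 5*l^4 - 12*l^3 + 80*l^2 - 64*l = (l + 4)*(l^4 - 9*l^3 + 24*l^2 - 16*l) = (l - 4)*(l + 4)*(l^3 - 5*l^2 + 4*l) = (l - 4)^2*(l + 4)*(l^2 - l) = l*(l - 4)^2*(l + 4)*(l - 1)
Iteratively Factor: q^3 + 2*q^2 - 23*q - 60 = (q + 3)*(q^2 - q - 20) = (q - 5)*(q + 3)*(q + 4)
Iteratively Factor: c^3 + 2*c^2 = (c + 2)*(c^2) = c*(c + 2)*(c)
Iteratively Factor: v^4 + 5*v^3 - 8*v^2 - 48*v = (v - 3)*(v^3 + 8*v^2 + 16*v) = v*(v - 3)*(v^2 + 8*v + 16) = v*(v - 3)*(v + 4)*(v + 4)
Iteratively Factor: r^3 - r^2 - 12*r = (r + 3)*(r^2 - 4*r) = (r - 4)*(r + 3)*(r)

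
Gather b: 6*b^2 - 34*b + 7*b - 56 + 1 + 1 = 6*b^2 - 27*b - 54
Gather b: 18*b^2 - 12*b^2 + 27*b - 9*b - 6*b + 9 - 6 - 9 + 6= 6*b^2 + 12*b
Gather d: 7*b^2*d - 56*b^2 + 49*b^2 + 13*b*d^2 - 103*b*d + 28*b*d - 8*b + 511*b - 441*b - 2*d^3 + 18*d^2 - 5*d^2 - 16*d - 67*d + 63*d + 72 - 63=-7*b^2 + 62*b - 2*d^3 + d^2*(13*b + 13) + d*(7*b^2 - 75*b - 20) + 9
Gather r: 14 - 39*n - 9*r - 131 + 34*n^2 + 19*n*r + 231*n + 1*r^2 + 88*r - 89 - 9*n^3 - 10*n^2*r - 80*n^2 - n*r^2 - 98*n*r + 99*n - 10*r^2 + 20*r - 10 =-9*n^3 - 46*n^2 + 291*n + r^2*(-n - 9) + r*(-10*n^2 - 79*n + 99) - 216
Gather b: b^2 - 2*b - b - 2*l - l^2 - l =b^2 - 3*b - l^2 - 3*l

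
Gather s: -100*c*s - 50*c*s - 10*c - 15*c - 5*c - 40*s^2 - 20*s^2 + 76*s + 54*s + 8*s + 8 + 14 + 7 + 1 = -30*c - 60*s^2 + s*(138 - 150*c) + 30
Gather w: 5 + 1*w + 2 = w + 7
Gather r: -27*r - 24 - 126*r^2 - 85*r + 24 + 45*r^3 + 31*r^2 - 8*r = 45*r^3 - 95*r^2 - 120*r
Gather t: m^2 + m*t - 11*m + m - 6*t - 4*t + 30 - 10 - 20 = m^2 - 10*m + t*(m - 10)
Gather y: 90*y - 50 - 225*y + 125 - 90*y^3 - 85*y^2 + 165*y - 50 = -90*y^3 - 85*y^2 + 30*y + 25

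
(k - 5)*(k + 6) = k^2 + k - 30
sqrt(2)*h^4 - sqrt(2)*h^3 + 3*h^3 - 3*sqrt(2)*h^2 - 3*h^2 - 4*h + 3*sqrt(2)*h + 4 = (h - 1)*(h - sqrt(2))*(h + 2*sqrt(2))*(sqrt(2)*h + 1)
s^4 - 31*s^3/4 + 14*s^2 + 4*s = s*(s - 4)^2*(s + 1/4)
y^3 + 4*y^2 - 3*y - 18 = (y - 2)*(y + 3)^2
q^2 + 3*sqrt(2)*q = q*(q + 3*sqrt(2))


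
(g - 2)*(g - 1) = g^2 - 3*g + 2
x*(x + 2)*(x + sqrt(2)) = x^3 + sqrt(2)*x^2 + 2*x^2 + 2*sqrt(2)*x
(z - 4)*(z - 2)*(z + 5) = z^3 - z^2 - 22*z + 40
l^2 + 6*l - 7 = (l - 1)*(l + 7)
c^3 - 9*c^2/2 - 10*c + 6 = (c - 6)*(c - 1/2)*(c + 2)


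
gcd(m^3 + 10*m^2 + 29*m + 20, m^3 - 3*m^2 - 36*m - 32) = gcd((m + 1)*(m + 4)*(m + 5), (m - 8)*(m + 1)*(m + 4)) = m^2 + 5*m + 4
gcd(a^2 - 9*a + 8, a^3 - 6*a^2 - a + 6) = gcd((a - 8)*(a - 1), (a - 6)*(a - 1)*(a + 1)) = a - 1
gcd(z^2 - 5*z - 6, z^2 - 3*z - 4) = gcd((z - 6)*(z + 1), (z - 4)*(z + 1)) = z + 1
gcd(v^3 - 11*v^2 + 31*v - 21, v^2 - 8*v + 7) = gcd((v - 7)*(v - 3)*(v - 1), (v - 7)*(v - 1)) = v^2 - 8*v + 7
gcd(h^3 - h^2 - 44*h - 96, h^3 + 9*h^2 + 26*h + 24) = h^2 + 7*h + 12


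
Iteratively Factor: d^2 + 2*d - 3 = (d + 3)*(d - 1)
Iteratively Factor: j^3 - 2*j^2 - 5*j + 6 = (j - 3)*(j^2 + j - 2) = (j - 3)*(j + 2)*(j - 1)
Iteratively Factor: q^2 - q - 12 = (q - 4)*(q + 3)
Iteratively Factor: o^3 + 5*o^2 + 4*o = (o + 4)*(o^2 + o) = o*(o + 4)*(o + 1)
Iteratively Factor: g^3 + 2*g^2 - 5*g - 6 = (g + 3)*(g^2 - g - 2) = (g + 1)*(g + 3)*(g - 2)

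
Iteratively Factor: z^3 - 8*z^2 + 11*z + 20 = (z - 5)*(z^2 - 3*z - 4) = (z - 5)*(z - 4)*(z + 1)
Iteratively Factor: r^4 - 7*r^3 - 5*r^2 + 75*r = (r + 3)*(r^3 - 10*r^2 + 25*r) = r*(r + 3)*(r^2 - 10*r + 25) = r*(r - 5)*(r + 3)*(r - 5)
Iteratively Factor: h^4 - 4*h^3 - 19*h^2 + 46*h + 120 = (h - 5)*(h^3 + h^2 - 14*h - 24) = (h - 5)*(h - 4)*(h^2 + 5*h + 6) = (h - 5)*(h - 4)*(h + 3)*(h + 2)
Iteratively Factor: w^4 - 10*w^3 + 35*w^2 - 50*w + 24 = (w - 1)*(w^3 - 9*w^2 + 26*w - 24) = (w - 2)*(w - 1)*(w^2 - 7*w + 12) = (w - 4)*(w - 2)*(w - 1)*(w - 3)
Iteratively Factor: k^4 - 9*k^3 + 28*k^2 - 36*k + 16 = (k - 2)*(k^3 - 7*k^2 + 14*k - 8) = (k - 4)*(k - 2)*(k^2 - 3*k + 2) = (k - 4)*(k - 2)^2*(k - 1)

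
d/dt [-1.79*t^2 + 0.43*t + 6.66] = 0.43 - 3.58*t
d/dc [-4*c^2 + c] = 1 - 8*c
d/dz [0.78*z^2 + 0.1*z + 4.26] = 1.56*z + 0.1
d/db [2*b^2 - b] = 4*b - 1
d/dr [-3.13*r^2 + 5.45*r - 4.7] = 5.45 - 6.26*r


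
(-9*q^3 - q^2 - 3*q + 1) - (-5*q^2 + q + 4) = -9*q^3 + 4*q^2 - 4*q - 3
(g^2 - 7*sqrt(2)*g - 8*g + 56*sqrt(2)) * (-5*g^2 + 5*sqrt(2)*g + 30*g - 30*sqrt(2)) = -5*g^4 + 40*sqrt(2)*g^3 + 70*g^3 - 560*sqrt(2)*g^2 - 310*g^2 + 980*g + 1920*sqrt(2)*g - 3360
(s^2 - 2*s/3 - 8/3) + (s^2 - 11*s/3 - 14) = 2*s^2 - 13*s/3 - 50/3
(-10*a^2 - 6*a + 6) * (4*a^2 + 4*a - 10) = -40*a^4 - 64*a^3 + 100*a^2 + 84*a - 60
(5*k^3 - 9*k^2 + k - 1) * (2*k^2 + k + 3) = 10*k^5 - 13*k^4 + 8*k^3 - 28*k^2 + 2*k - 3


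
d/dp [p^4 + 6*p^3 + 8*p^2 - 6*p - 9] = 4*p^3 + 18*p^2 + 16*p - 6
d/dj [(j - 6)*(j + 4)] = 2*j - 2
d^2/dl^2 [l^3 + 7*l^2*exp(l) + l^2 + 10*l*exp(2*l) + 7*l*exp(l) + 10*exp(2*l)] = 7*l^2*exp(l) + 40*l*exp(2*l) + 35*l*exp(l) + 6*l + 80*exp(2*l) + 28*exp(l) + 2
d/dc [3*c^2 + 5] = 6*c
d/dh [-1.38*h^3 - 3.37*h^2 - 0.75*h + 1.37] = -4.14*h^2 - 6.74*h - 0.75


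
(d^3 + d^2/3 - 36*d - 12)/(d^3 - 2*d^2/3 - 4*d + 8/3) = (3*d^3 + d^2 - 108*d - 36)/(3*d^3 - 2*d^2 - 12*d + 8)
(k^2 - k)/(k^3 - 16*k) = (k - 1)/(k^2 - 16)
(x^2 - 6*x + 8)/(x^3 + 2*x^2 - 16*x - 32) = (x - 2)/(x^2 + 6*x + 8)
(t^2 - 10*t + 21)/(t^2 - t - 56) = (-t^2 + 10*t - 21)/(-t^2 + t + 56)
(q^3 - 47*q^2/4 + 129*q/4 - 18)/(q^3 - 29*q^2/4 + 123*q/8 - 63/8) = 2*(q - 8)/(2*q - 7)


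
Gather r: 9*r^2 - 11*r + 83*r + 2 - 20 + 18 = 9*r^2 + 72*r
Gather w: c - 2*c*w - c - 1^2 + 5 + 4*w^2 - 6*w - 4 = 4*w^2 + w*(-2*c - 6)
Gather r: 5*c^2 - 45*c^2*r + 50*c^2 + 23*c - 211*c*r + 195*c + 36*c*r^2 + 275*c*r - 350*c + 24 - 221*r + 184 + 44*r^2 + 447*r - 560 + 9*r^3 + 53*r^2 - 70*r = 55*c^2 - 132*c + 9*r^3 + r^2*(36*c + 97) + r*(-45*c^2 + 64*c + 156) - 352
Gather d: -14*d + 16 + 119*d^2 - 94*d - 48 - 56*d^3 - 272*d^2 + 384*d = -56*d^3 - 153*d^2 + 276*d - 32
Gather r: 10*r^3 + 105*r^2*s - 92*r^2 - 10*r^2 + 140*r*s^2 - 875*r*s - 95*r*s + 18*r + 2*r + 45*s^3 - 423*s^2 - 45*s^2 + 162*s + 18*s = 10*r^3 + r^2*(105*s - 102) + r*(140*s^2 - 970*s + 20) + 45*s^3 - 468*s^2 + 180*s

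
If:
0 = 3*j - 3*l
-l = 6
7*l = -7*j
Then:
No Solution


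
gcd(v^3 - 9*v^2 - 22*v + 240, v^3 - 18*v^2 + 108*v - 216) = v - 6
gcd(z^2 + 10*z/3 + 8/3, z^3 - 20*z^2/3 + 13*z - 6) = 1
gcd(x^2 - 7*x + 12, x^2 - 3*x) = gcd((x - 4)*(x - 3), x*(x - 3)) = x - 3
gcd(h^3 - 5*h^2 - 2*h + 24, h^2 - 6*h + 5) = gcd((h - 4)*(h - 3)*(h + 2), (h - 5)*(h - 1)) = 1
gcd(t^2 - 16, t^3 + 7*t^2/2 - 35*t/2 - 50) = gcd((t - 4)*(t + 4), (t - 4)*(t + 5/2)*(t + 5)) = t - 4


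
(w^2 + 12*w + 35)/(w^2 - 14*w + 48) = (w^2 + 12*w + 35)/(w^2 - 14*w + 48)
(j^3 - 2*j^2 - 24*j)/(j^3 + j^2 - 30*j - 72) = j/(j + 3)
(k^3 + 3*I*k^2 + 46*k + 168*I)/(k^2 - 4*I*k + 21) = (k^2 + 10*I*k - 24)/(k + 3*I)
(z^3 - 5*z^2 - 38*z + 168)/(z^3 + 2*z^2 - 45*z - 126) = (z - 4)/(z + 3)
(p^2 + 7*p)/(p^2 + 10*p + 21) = p/(p + 3)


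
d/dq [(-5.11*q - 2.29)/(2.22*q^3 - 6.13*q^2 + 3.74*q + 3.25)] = (22.6884*q^3 - 16.0729*q^2 - 28.0754*q - 8.0429)/(4.9284*q^6 - 27.2172*q^5 + 54.1825*q^4 - 31.4224*q^3 - 25.8574*q^2 + 24.31*q + 10.5625)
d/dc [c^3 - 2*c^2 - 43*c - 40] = 3*c^2 - 4*c - 43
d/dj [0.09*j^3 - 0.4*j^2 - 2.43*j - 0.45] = 0.27*j^2 - 0.8*j - 2.43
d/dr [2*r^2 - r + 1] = 4*r - 1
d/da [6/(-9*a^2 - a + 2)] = 6*(18*a + 1)/(9*a^2 + a - 2)^2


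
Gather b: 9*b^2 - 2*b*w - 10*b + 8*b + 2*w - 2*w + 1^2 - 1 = 9*b^2 + b*(-2*w - 2)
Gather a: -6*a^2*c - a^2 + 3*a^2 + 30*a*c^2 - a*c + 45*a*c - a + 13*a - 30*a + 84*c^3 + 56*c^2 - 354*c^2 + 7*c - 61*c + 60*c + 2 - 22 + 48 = a^2*(2 - 6*c) + a*(30*c^2 + 44*c - 18) + 84*c^3 - 298*c^2 + 6*c + 28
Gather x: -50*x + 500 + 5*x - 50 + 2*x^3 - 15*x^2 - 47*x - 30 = 2*x^3 - 15*x^2 - 92*x + 420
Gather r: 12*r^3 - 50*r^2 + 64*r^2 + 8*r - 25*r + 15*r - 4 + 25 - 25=12*r^3 + 14*r^2 - 2*r - 4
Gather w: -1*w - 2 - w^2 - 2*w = -w^2 - 3*w - 2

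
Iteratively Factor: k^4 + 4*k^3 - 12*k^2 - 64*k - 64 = (k + 2)*(k^3 + 2*k^2 - 16*k - 32) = (k + 2)*(k + 4)*(k^2 - 2*k - 8) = (k + 2)^2*(k + 4)*(k - 4)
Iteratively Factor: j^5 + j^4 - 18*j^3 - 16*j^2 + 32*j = (j - 4)*(j^4 + 5*j^3 + 2*j^2 - 8*j) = (j - 4)*(j + 4)*(j^3 + j^2 - 2*j) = j*(j - 4)*(j + 4)*(j^2 + j - 2) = j*(j - 4)*(j - 1)*(j + 4)*(j + 2)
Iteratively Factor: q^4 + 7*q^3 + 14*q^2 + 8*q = (q + 2)*(q^3 + 5*q^2 + 4*q) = q*(q + 2)*(q^2 + 5*q + 4) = q*(q + 1)*(q + 2)*(q + 4)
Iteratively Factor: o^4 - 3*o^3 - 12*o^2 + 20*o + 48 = (o - 3)*(o^3 - 12*o - 16) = (o - 3)*(o + 2)*(o^2 - 2*o - 8) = (o - 4)*(o - 3)*(o + 2)*(o + 2)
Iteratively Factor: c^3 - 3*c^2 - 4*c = (c + 1)*(c^2 - 4*c) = c*(c + 1)*(c - 4)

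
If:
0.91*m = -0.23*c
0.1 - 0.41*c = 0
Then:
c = 0.24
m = -0.06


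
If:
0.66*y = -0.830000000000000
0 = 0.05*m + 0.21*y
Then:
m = 5.28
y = -1.26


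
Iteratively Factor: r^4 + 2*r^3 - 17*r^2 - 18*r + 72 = (r - 3)*(r^3 + 5*r^2 - 2*r - 24) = (r - 3)*(r - 2)*(r^2 + 7*r + 12) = (r - 3)*(r - 2)*(r + 4)*(r + 3)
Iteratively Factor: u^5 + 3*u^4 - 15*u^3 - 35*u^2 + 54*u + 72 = (u - 3)*(u^4 + 6*u^3 + 3*u^2 - 26*u - 24) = (u - 3)*(u + 4)*(u^3 + 2*u^2 - 5*u - 6) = (u - 3)*(u + 1)*(u + 4)*(u^2 + u - 6) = (u - 3)*(u - 2)*(u + 1)*(u + 4)*(u + 3)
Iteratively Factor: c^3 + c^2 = (c + 1)*(c^2) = c*(c + 1)*(c)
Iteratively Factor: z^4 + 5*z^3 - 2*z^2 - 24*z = (z)*(z^3 + 5*z^2 - 2*z - 24) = z*(z + 3)*(z^2 + 2*z - 8) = z*(z + 3)*(z + 4)*(z - 2)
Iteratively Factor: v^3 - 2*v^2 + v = (v - 1)*(v^2 - v) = (v - 1)^2*(v)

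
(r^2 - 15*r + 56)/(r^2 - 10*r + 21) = (r - 8)/(r - 3)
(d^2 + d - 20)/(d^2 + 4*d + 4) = (d^2 + d - 20)/(d^2 + 4*d + 4)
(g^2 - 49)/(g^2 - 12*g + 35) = (g + 7)/(g - 5)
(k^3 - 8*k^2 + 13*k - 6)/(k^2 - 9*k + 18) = (k^2 - 2*k + 1)/(k - 3)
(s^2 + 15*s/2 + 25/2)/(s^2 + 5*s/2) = (s + 5)/s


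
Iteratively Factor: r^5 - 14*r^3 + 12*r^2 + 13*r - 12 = (r + 4)*(r^4 - 4*r^3 + 2*r^2 + 4*r - 3) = (r - 3)*(r + 4)*(r^3 - r^2 - r + 1) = (r - 3)*(r - 1)*(r + 4)*(r^2 - 1) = (r - 3)*(r - 1)*(r + 1)*(r + 4)*(r - 1)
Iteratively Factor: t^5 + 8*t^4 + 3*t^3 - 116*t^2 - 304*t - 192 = (t - 4)*(t^4 + 12*t^3 + 51*t^2 + 88*t + 48) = (t - 4)*(t + 4)*(t^3 + 8*t^2 + 19*t + 12) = (t - 4)*(t + 4)^2*(t^2 + 4*t + 3) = (t - 4)*(t + 1)*(t + 4)^2*(t + 3)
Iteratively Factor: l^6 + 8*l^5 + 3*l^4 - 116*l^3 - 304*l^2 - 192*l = (l + 4)*(l^5 + 4*l^4 - 13*l^3 - 64*l^2 - 48*l) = l*(l + 4)*(l^4 + 4*l^3 - 13*l^2 - 64*l - 48) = l*(l + 1)*(l + 4)*(l^3 + 3*l^2 - 16*l - 48) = l*(l + 1)*(l + 3)*(l + 4)*(l^2 - 16) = l*(l - 4)*(l + 1)*(l + 3)*(l + 4)*(l + 4)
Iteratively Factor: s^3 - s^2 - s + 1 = (s - 1)*(s^2 - 1) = (s - 1)*(s + 1)*(s - 1)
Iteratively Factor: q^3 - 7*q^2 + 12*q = (q)*(q^2 - 7*q + 12) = q*(q - 3)*(q - 4)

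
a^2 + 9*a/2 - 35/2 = (a - 5/2)*(a + 7)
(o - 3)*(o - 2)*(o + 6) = o^3 + o^2 - 24*o + 36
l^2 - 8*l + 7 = (l - 7)*(l - 1)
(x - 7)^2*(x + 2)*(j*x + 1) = j*x^4 - 12*j*x^3 + 21*j*x^2 + 98*j*x + x^3 - 12*x^2 + 21*x + 98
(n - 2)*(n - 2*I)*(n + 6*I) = n^3 - 2*n^2 + 4*I*n^2 + 12*n - 8*I*n - 24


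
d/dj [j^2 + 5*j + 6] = 2*j + 5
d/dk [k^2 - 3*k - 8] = 2*k - 3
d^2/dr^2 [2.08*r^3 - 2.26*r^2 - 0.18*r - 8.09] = 12.48*r - 4.52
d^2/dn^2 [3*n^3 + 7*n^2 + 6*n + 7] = 18*n + 14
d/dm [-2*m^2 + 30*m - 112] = 30 - 4*m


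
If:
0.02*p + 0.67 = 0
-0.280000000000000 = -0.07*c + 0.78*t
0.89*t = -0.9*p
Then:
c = 381.48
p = -33.50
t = 33.88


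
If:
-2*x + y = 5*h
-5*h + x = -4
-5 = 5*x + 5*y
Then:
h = 11/20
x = -5/4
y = 1/4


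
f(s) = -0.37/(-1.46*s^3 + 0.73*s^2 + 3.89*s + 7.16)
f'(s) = -0.37*(4.38*s^2 - 1.46*s - 3.89)/(-1.46*s^3 + 0.73*s^2 + 3.89*s + 7.16)^2 = (-1.6206*s^2 + 0.5402*s + 1.4393)/(-1.46*s^3 + 0.73*s^2 + 3.89*s + 7.16)^2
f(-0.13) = -0.06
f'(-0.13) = 0.03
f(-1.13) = -0.06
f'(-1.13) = -0.04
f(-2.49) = -0.02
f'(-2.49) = -0.02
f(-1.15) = -0.06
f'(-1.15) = -0.04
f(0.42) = -0.04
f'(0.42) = 0.02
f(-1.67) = -0.04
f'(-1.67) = -0.04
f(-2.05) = -0.02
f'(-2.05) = -0.03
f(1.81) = -0.05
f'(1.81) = -0.05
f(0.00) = -0.05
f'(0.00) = 0.03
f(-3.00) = -0.01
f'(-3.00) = -0.01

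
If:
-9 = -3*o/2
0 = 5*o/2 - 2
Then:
No Solution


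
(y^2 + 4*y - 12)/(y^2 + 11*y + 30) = (y - 2)/(y + 5)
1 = 1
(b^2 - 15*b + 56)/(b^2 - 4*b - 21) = (b - 8)/(b + 3)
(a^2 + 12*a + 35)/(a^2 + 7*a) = (a + 5)/a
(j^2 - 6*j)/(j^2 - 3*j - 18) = j/(j + 3)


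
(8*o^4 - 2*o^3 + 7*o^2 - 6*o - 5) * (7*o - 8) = 56*o^5 - 78*o^4 + 65*o^3 - 98*o^2 + 13*o + 40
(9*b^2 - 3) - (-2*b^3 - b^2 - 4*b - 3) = 2*b^3 + 10*b^2 + 4*b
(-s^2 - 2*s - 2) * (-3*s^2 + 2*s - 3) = 3*s^4 + 4*s^3 + 5*s^2 + 2*s + 6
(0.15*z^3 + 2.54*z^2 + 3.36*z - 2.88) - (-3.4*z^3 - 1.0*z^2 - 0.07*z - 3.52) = 3.55*z^3 + 3.54*z^2 + 3.43*z + 0.64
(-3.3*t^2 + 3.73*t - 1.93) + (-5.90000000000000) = -3.3*t^2 + 3.73*t - 7.83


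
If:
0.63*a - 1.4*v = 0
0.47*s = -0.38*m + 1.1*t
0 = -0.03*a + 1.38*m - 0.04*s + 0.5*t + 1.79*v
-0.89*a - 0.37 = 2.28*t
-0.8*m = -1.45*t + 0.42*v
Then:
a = -0.67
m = 0.34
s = -0.04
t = 0.10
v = -0.30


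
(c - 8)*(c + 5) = c^2 - 3*c - 40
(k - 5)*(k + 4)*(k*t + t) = k^3*t - 21*k*t - 20*t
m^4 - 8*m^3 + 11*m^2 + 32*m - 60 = (m - 5)*(m - 3)*(m - 2)*(m + 2)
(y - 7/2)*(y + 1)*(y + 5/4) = y^3 - 5*y^2/4 - 53*y/8 - 35/8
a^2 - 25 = (a - 5)*(a + 5)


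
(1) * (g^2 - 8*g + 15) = g^2 - 8*g + 15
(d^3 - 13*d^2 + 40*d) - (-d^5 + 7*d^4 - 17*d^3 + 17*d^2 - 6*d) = d^5 - 7*d^4 + 18*d^3 - 30*d^2 + 46*d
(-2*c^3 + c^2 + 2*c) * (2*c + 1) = -4*c^4 + 5*c^2 + 2*c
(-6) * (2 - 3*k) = 18*k - 12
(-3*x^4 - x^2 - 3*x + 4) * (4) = -12*x^4 - 4*x^2 - 12*x + 16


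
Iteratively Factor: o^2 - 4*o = (o - 4)*(o)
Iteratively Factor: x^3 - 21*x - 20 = (x + 4)*(x^2 - 4*x - 5) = (x - 5)*(x + 4)*(x + 1)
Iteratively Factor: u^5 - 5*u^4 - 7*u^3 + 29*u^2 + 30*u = (u + 1)*(u^4 - 6*u^3 - u^2 + 30*u) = (u - 3)*(u + 1)*(u^3 - 3*u^2 - 10*u) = (u - 5)*(u - 3)*(u + 1)*(u^2 + 2*u) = u*(u - 5)*(u - 3)*(u + 1)*(u + 2)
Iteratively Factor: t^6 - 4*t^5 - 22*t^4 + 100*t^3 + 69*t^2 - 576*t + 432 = (t + 3)*(t^5 - 7*t^4 - t^3 + 103*t^2 - 240*t + 144) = (t - 3)*(t + 3)*(t^4 - 4*t^3 - 13*t^2 + 64*t - 48) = (t - 3)^2*(t + 3)*(t^3 - t^2 - 16*t + 16) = (t - 4)*(t - 3)^2*(t + 3)*(t^2 + 3*t - 4) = (t - 4)*(t - 3)^2*(t + 3)*(t + 4)*(t - 1)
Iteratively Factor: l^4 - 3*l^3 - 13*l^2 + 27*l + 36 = (l + 1)*(l^3 - 4*l^2 - 9*l + 36) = (l - 4)*(l + 1)*(l^2 - 9) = (l - 4)*(l + 1)*(l + 3)*(l - 3)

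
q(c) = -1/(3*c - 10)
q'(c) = 3/(3*c - 10)^2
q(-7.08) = 0.03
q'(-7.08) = 0.00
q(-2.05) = 0.06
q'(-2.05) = 0.01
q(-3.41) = 0.05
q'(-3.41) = 0.01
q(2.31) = 0.33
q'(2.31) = 0.32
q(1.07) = 0.15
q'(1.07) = 0.07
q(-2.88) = 0.05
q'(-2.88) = 0.01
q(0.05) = 0.10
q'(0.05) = 0.03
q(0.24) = 0.11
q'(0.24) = 0.03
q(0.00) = 0.10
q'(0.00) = 0.03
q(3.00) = 1.00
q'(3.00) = 3.00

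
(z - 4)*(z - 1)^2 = z^3 - 6*z^2 + 9*z - 4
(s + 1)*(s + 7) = s^2 + 8*s + 7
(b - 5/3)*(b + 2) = b^2 + b/3 - 10/3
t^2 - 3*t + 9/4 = (t - 3/2)^2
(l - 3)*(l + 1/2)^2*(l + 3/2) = l^4 - l^3/2 - 23*l^2/4 - 39*l/8 - 9/8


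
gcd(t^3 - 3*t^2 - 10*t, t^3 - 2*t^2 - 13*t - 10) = t^2 - 3*t - 10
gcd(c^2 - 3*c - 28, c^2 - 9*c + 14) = c - 7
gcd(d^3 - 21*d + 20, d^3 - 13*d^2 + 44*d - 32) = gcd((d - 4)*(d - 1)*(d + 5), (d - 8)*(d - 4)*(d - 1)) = d^2 - 5*d + 4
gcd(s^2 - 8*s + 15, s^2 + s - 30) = s - 5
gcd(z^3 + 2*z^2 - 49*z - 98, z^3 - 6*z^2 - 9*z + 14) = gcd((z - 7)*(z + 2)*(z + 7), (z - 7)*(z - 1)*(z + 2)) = z^2 - 5*z - 14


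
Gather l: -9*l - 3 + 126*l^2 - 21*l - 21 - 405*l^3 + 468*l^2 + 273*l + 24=-405*l^3 + 594*l^2 + 243*l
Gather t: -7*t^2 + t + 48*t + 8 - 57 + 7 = -7*t^2 + 49*t - 42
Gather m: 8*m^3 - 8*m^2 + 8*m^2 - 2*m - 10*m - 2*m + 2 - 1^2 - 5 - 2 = 8*m^3 - 14*m - 6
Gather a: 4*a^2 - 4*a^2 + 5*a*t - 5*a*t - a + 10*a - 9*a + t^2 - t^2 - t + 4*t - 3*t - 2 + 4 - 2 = 0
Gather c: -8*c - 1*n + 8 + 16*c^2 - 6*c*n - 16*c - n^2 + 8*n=16*c^2 + c*(-6*n - 24) - n^2 + 7*n + 8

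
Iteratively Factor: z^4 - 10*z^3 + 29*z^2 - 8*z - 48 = (z - 3)*(z^3 - 7*z^2 + 8*z + 16) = (z - 4)*(z - 3)*(z^2 - 3*z - 4) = (z - 4)*(z - 3)*(z + 1)*(z - 4)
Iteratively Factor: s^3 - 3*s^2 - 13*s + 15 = (s - 5)*(s^2 + 2*s - 3) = (s - 5)*(s + 3)*(s - 1)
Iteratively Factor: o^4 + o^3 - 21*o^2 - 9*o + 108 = (o - 3)*(o^3 + 4*o^2 - 9*o - 36) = (o - 3)*(o + 3)*(o^2 + o - 12) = (o - 3)*(o + 3)*(o + 4)*(o - 3)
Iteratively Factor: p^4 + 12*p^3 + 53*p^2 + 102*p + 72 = (p + 4)*(p^3 + 8*p^2 + 21*p + 18) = (p + 3)*(p + 4)*(p^2 + 5*p + 6) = (p + 2)*(p + 3)*(p + 4)*(p + 3)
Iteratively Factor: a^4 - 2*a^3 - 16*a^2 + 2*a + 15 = (a + 3)*(a^3 - 5*a^2 - a + 5) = (a - 5)*(a + 3)*(a^2 - 1) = (a - 5)*(a - 1)*(a + 3)*(a + 1)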